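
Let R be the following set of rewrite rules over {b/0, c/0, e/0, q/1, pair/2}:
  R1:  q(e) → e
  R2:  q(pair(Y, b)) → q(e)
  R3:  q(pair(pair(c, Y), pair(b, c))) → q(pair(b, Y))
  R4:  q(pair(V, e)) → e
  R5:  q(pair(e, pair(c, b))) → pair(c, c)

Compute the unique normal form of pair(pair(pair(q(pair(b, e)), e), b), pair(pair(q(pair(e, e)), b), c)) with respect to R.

pair(pair(pair(e, e), b), pair(pair(e, b), c))

1. pair(pair(pair(q(pair(b, e)), e), b), pair(pair(q(pair(e, e)), b), c))  →  pair(pair(pair(e, e), b), pair(pair(q(pair(e, e)), b), c))   [R4 at 1.1.1]
2. pair(pair(pair(e, e), b), pair(pair(q(pair(e, e)), b), c))  →  pair(pair(pair(e, e), b), pair(pair(e, b), c))   [R4 at 2.1.1]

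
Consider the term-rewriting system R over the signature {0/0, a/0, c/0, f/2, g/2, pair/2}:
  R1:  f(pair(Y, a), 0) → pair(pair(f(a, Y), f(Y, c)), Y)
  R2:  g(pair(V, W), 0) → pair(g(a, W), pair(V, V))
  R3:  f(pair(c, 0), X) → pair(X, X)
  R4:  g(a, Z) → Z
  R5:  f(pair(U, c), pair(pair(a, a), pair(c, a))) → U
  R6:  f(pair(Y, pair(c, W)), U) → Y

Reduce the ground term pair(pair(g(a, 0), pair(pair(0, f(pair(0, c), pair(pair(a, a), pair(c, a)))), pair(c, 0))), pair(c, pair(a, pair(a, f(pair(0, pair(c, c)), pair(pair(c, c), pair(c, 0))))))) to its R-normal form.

pair(pair(0, pair(pair(0, 0), pair(c, 0))), pair(c, pair(a, pair(a, 0))))

1. pair(pair(g(a, 0), pair(pair(0, f(pair(0, c), pair(pair(a, a), pair(c, a)))), pair(c, 0))), pair(c, pair(a, pair(a, f(pair(0, pair(c, c)), pair(pair(c, c), pair(c, 0)))))))  →  pair(pair(0, pair(pair(0, f(pair(0, c), pair(pair(a, a), pair(c, a)))), pair(c, 0))), pair(c, pair(a, pair(a, f(pair(0, pair(c, c)), pair(pair(c, c), pair(c, 0)))))))   [R4 at 1.1]
2. pair(pair(0, pair(pair(0, f(pair(0, c), pair(pair(a, a), pair(c, a)))), pair(c, 0))), pair(c, pair(a, pair(a, f(pair(0, pair(c, c)), pair(pair(c, c), pair(c, 0)))))))  →  pair(pair(0, pair(pair(0, 0), pair(c, 0))), pair(c, pair(a, pair(a, f(pair(0, pair(c, c)), pair(pair(c, c), pair(c, 0)))))))   [R5 at 1.2.1.2]
3. pair(pair(0, pair(pair(0, 0), pair(c, 0))), pair(c, pair(a, pair(a, f(pair(0, pair(c, c)), pair(pair(c, c), pair(c, 0)))))))  →  pair(pair(0, pair(pair(0, 0), pair(c, 0))), pair(c, pair(a, pair(a, 0))))   [R6 at 2.2.2.2]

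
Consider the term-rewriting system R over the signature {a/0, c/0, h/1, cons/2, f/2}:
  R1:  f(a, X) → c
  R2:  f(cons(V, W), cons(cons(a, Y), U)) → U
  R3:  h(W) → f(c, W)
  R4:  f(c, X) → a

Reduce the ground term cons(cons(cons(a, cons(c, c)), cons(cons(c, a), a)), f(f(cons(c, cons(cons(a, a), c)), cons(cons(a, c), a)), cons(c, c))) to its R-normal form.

cons(cons(cons(a, cons(c, c)), cons(cons(c, a), a)), c)

1. cons(cons(cons(a, cons(c, c)), cons(cons(c, a), a)), f(f(cons(c, cons(cons(a, a), c)), cons(cons(a, c), a)), cons(c, c)))  →  cons(cons(cons(a, cons(c, c)), cons(cons(c, a), a)), f(a, cons(c, c)))   [R2 at 2.1]
2. cons(cons(cons(a, cons(c, c)), cons(cons(c, a), a)), f(a, cons(c, c)))  →  cons(cons(cons(a, cons(c, c)), cons(cons(c, a), a)), c)   [R1 at 2]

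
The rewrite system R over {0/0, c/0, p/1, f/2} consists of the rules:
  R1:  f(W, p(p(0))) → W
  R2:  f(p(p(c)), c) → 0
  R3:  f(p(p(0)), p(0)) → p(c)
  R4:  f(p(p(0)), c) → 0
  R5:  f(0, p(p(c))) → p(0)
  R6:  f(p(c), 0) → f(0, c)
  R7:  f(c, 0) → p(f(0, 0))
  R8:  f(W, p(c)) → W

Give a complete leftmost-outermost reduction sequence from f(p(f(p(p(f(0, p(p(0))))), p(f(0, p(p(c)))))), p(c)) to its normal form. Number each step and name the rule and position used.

1. f(p(f(p(p(f(0, p(p(0))))), p(f(0, p(p(c)))))), p(c))  →  p(f(p(p(f(0, p(p(0))))), p(f(0, p(p(c))))))   [R8 at ε]
2. p(f(p(p(f(0, p(p(0))))), p(f(0, p(p(c))))))  →  p(f(p(p(0)), p(f(0, p(p(c))))))   [R1 at 1.1.1.1]
3. p(f(p(p(0)), p(f(0, p(p(c))))))  →  p(f(p(p(0)), p(p(0))))   [R5 at 1.2.1]
4. p(f(p(p(0)), p(p(0))))  →  p(p(p(0)))   [R1 at 1]

p(p(p(0)))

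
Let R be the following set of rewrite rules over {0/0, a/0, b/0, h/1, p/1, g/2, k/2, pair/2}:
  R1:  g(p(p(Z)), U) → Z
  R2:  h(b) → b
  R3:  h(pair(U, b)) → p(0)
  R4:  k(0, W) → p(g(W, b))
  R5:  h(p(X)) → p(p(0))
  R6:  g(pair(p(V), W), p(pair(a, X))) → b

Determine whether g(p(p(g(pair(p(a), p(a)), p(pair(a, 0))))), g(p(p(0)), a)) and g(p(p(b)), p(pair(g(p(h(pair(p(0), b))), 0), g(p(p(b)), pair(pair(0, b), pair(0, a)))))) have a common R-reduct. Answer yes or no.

Reduce t₁ = g(p(p(g(pair(p(a), p(a)), p(pair(a, 0))))), g(p(p(0)), a)):
1. g(p(p(g(pair(p(a), p(a)), p(pair(a, 0))))), g(p(p(0)), a))  →  g(pair(p(a), p(a)), p(pair(a, 0)))   [R1 at ε]
2. g(pair(p(a), p(a)), p(pair(a, 0)))  →  b   [R6 at ε]

Reduce t₂ = g(p(p(b)), p(pair(g(p(h(pair(p(0), b))), 0), g(p(p(b)), pair(pair(0, b), pair(0, a)))))):
1. g(p(p(b)), p(pair(g(p(h(pair(p(0), b))), 0), g(p(p(b)), pair(pair(0, b), pair(0, a))))))  →  b   [R1 at ε]

yes — NF(t₁) = b, NF(t₂) = b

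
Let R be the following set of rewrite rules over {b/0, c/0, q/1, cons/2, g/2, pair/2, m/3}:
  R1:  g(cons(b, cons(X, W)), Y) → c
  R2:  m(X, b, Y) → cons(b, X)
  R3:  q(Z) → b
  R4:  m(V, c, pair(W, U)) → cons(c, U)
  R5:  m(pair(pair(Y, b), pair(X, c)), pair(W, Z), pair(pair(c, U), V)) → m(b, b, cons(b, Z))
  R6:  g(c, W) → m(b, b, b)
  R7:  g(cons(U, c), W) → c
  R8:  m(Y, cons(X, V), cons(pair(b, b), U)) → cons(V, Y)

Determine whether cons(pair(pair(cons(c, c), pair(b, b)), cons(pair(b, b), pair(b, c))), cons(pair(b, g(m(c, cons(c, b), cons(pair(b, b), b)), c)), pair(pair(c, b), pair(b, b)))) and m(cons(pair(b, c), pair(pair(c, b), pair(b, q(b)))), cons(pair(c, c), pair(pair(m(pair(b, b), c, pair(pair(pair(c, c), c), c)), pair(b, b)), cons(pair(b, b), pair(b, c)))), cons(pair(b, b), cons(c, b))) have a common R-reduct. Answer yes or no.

Reduce t₁ = cons(pair(pair(cons(c, c), pair(b, b)), cons(pair(b, b), pair(b, c))), cons(pair(b, g(m(c, cons(c, b), cons(pair(b, b), b)), c)), pair(pair(c, b), pair(b, b)))):
1. cons(pair(pair(cons(c, c), pair(b, b)), cons(pair(b, b), pair(b, c))), cons(pair(b, g(m(c, cons(c, b), cons(pair(b, b), b)), c)), pair(pair(c, b), pair(b, b))))  →  cons(pair(pair(cons(c, c), pair(b, b)), cons(pair(b, b), pair(b, c))), cons(pair(b, g(cons(b, c), c)), pair(pair(c, b), pair(b, b))))   [R8 at 2.1.2.1]
2. cons(pair(pair(cons(c, c), pair(b, b)), cons(pair(b, b), pair(b, c))), cons(pair(b, g(cons(b, c), c)), pair(pair(c, b), pair(b, b))))  →  cons(pair(pair(cons(c, c), pair(b, b)), cons(pair(b, b), pair(b, c))), cons(pair(b, c), pair(pair(c, b), pair(b, b))))   [R7 at 2.1.2]

Reduce t₂ = m(cons(pair(b, c), pair(pair(c, b), pair(b, q(b)))), cons(pair(c, c), pair(pair(m(pair(b, b), c, pair(pair(pair(c, c), c), c)), pair(b, b)), cons(pair(b, b), pair(b, c)))), cons(pair(b, b), cons(c, b))):
1. m(cons(pair(b, c), pair(pair(c, b), pair(b, q(b)))), cons(pair(c, c), pair(pair(m(pair(b, b), c, pair(pair(pair(c, c), c), c)), pair(b, b)), cons(pair(b, b), pair(b, c)))), cons(pair(b, b), cons(c, b)))  →  cons(pair(pair(m(pair(b, b), c, pair(pair(pair(c, c), c), c)), pair(b, b)), cons(pair(b, b), pair(b, c))), cons(pair(b, c), pair(pair(c, b), pair(b, q(b)))))   [R8 at ε]
2. cons(pair(pair(m(pair(b, b), c, pair(pair(pair(c, c), c), c)), pair(b, b)), cons(pair(b, b), pair(b, c))), cons(pair(b, c), pair(pair(c, b), pair(b, q(b)))))  →  cons(pair(pair(cons(c, c), pair(b, b)), cons(pair(b, b), pair(b, c))), cons(pair(b, c), pair(pair(c, b), pair(b, q(b)))))   [R4 at 1.1.1]
3. cons(pair(pair(cons(c, c), pair(b, b)), cons(pair(b, b), pair(b, c))), cons(pair(b, c), pair(pair(c, b), pair(b, q(b)))))  →  cons(pair(pair(cons(c, c), pair(b, b)), cons(pair(b, b), pair(b, c))), cons(pair(b, c), pair(pair(c, b), pair(b, b))))   [R3 at 2.2.2.2]

yes — NF(t₁) = cons(pair(pair(cons(c, c), pair(b, b)), cons(pair(b, b), pair(b, c))), cons(pair(b, c), pair(pair(c, b), pair(b, b)))), NF(t₂) = cons(pair(pair(cons(c, c), pair(b, b)), cons(pair(b, b), pair(b, c))), cons(pair(b, c), pair(pair(c, b), pair(b, b))))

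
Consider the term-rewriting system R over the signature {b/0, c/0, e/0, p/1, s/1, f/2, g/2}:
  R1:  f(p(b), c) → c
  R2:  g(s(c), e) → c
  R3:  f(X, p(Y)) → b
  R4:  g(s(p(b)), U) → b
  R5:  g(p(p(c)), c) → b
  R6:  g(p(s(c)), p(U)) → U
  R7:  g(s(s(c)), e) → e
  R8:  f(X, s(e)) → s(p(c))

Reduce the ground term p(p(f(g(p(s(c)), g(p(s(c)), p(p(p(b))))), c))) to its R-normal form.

1. p(p(f(g(p(s(c)), g(p(s(c)), p(p(p(b))))), c)))  →  p(p(f(g(p(s(c)), p(p(b))), c)))   [R6 at 1.1.1.2]
2. p(p(f(g(p(s(c)), p(p(b))), c)))  →  p(p(f(p(b), c)))   [R6 at 1.1.1]
3. p(p(f(p(b), c)))  →  p(p(c))   [R1 at 1.1]

p(p(c))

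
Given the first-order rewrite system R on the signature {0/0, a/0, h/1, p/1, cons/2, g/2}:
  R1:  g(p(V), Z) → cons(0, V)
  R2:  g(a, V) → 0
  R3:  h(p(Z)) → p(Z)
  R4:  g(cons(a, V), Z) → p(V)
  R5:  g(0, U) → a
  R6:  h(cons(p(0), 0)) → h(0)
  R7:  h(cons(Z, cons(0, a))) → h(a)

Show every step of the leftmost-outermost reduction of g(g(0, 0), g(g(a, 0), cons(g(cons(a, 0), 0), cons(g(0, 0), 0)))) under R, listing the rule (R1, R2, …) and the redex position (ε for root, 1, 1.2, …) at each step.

0

1. g(g(0, 0), g(g(a, 0), cons(g(cons(a, 0), 0), cons(g(0, 0), 0))))  →  g(a, g(g(a, 0), cons(g(cons(a, 0), 0), cons(g(0, 0), 0))))   [R5 at 1]
2. g(a, g(g(a, 0), cons(g(cons(a, 0), 0), cons(g(0, 0), 0))))  →  0   [R2 at ε]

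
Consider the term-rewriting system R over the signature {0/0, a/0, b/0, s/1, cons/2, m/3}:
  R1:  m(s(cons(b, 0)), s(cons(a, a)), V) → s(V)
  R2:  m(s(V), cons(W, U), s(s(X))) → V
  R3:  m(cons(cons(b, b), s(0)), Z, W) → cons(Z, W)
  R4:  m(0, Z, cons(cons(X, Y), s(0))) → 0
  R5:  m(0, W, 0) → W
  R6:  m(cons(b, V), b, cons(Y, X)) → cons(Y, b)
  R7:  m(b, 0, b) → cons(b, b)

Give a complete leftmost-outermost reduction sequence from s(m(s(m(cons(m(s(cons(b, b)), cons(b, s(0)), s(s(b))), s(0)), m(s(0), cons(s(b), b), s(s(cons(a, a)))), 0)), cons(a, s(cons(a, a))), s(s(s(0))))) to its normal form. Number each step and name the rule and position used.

s(cons(0, 0))

1. s(m(s(m(cons(m(s(cons(b, b)), cons(b, s(0)), s(s(b))), s(0)), m(s(0), cons(s(b), b), s(s(cons(a, a)))), 0)), cons(a, s(cons(a, a))), s(s(s(0)))))  →  s(m(cons(m(s(cons(b, b)), cons(b, s(0)), s(s(b))), s(0)), m(s(0), cons(s(b), b), s(s(cons(a, a)))), 0))   [R2 at 1]
2. s(m(cons(m(s(cons(b, b)), cons(b, s(0)), s(s(b))), s(0)), m(s(0), cons(s(b), b), s(s(cons(a, a)))), 0))  →  s(m(cons(cons(b, b), s(0)), m(s(0), cons(s(b), b), s(s(cons(a, a)))), 0))   [R2 at 1.1.1]
3. s(m(cons(cons(b, b), s(0)), m(s(0), cons(s(b), b), s(s(cons(a, a)))), 0))  →  s(cons(m(s(0), cons(s(b), b), s(s(cons(a, a)))), 0))   [R3 at 1]
4. s(cons(m(s(0), cons(s(b), b), s(s(cons(a, a)))), 0))  →  s(cons(0, 0))   [R2 at 1.1]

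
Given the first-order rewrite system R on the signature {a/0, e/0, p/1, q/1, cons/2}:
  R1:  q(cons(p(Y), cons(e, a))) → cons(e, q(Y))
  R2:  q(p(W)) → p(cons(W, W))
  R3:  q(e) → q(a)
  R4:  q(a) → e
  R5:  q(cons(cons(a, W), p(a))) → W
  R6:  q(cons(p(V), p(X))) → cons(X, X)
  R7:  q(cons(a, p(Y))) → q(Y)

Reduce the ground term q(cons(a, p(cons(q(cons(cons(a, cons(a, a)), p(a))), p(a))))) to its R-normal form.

a

1. q(cons(a, p(cons(q(cons(cons(a, cons(a, a)), p(a))), p(a)))))  →  q(cons(q(cons(cons(a, cons(a, a)), p(a))), p(a)))   [R7 at ε]
2. q(cons(q(cons(cons(a, cons(a, a)), p(a))), p(a)))  →  q(cons(cons(a, a), p(a)))   [R5 at 1.1]
3. q(cons(cons(a, a), p(a)))  →  a   [R5 at ε]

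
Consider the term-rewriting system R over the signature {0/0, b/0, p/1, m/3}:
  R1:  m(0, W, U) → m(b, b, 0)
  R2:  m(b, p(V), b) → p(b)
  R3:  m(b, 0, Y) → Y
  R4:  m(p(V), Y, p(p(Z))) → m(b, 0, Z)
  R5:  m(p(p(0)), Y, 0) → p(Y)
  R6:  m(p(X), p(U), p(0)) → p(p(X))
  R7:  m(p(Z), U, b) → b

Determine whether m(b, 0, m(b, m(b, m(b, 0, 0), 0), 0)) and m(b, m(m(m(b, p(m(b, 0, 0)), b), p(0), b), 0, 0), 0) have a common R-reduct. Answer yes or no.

yes — NF(t₁) = 0, NF(t₂) = 0

Reduce t₁ = m(b, 0, m(b, m(b, m(b, 0, 0), 0), 0)):
1. m(b, 0, m(b, m(b, m(b, 0, 0), 0), 0))  →  m(b, m(b, m(b, 0, 0), 0), 0)   [R3 at ε]
2. m(b, m(b, m(b, 0, 0), 0), 0)  →  m(b, m(b, 0, 0), 0)   [R3 at 2.2]
3. m(b, m(b, 0, 0), 0)  →  m(b, 0, 0)   [R3 at 2]
4. m(b, 0, 0)  →  0   [R3 at ε]

Reduce t₂ = m(b, m(m(m(b, p(m(b, 0, 0)), b), p(0), b), 0, 0), 0):
1. m(b, m(m(m(b, p(m(b, 0, 0)), b), p(0), b), 0, 0), 0)  →  m(b, m(m(p(b), p(0), b), 0, 0), 0)   [R2 at 2.1.1]
2. m(b, m(m(p(b), p(0), b), 0, 0), 0)  →  m(b, m(b, 0, 0), 0)   [R7 at 2.1]
3. m(b, m(b, 0, 0), 0)  →  m(b, 0, 0)   [R3 at 2]
4. m(b, 0, 0)  →  0   [R3 at ε]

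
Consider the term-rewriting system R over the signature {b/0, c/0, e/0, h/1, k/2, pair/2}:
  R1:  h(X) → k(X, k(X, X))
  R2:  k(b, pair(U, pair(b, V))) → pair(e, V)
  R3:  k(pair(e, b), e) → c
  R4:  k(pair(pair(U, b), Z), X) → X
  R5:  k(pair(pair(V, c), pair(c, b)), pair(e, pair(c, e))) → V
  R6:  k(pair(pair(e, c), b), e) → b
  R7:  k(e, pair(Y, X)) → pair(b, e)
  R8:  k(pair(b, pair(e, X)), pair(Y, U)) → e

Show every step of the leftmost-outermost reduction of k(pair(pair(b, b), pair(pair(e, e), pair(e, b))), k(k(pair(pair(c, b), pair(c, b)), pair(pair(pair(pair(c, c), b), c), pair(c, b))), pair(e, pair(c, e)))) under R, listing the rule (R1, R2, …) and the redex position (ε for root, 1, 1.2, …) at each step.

1. k(pair(pair(b, b), pair(pair(e, e), pair(e, b))), k(k(pair(pair(c, b), pair(c, b)), pair(pair(pair(pair(c, c), b), c), pair(c, b))), pair(e, pair(c, e))))  →  k(k(pair(pair(c, b), pair(c, b)), pair(pair(pair(pair(c, c), b), c), pair(c, b))), pair(e, pair(c, e)))   [R4 at ε]
2. k(k(pair(pair(c, b), pair(c, b)), pair(pair(pair(pair(c, c), b), c), pair(c, b))), pair(e, pair(c, e)))  →  k(pair(pair(pair(pair(c, c), b), c), pair(c, b)), pair(e, pair(c, e)))   [R4 at 1]
3. k(pair(pair(pair(pair(c, c), b), c), pair(c, b)), pair(e, pair(c, e)))  →  pair(pair(c, c), b)   [R5 at ε]

pair(pair(c, c), b)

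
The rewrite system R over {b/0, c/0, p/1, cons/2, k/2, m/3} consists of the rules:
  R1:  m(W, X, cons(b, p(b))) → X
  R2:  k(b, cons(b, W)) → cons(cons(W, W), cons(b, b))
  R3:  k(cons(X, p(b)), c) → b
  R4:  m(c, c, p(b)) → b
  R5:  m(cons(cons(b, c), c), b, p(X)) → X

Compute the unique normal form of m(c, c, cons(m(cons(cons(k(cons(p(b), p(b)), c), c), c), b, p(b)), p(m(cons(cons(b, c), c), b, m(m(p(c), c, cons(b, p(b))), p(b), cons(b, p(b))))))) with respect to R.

1. m(c, c, cons(m(cons(cons(k(cons(p(b), p(b)), c), c), c), b, p(b)), p(m(cons(cons(b, c), c), b, m(m(p(c), c, cons(b, p(b))), p(b), cons(b, p(b)))))))  →  m(c, c, cons(m(cons(cons(b, c), c), b, p(b)), p(m(cons(cons(b, c), c), b, m(m(p(c), c, cons(b, p(b))), p(b), cons(b, p(b)))))))   [R3 at 3.1.1.1.1]
2. m(c, c, cons(m(cons(cons(b, c), c), b, p(b)), p(m(cons(cons(b, c), c), b, m(m(p(c), c, cons(b, p(b))), p(b), cons(b, p(b)))))))  →  m(c, c, cons(b, p(m(cons(cons(b, c), c), b, m(m(p(c), c, cons(b, p(b))), p(b), cons(b, p(b)))))))   [R5 at 3.1]
3. m(c, c, cons(b, p(m(cons(cons(b, c), c), b, m(m(p(c), c, cons(b, p(b))), p(b), cons(b, p(b)))))))  →  m(c, c, cons(b, p(m(cons(cons(b, c), c), b, p(b)))))   [R1 at 3.2.1.3]
4. m(c, c, cons(b, p(m(cons(cons(b, c), c), b, p(b)))))  →  m(c, c, cons(b, p(b)))   [R5 at 3.2.1]
5. m(c, c, cons(b, p(b)))  →  c   [R1 at ε]

c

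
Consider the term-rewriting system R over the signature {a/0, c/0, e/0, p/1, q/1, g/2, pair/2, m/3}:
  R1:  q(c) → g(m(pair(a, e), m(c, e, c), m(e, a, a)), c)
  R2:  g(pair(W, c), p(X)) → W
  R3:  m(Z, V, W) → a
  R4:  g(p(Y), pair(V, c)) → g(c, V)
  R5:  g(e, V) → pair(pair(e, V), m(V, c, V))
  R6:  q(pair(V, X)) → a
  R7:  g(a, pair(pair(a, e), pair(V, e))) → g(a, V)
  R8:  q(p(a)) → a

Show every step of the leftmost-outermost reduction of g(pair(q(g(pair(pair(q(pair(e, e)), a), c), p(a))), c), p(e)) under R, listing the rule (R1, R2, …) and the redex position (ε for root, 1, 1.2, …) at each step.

1. g(pair(q(g(pair(pair(q(pair(e, e)), a), c), p(a))), c), p(e))  →  q(g(pair(pair(q(pair(e, e)), a), c), p(a)))   [R2 at ε]
2. q(g(pair(pair(q(pair(e, e)), a), c), p(a)))  →  q(pair(q(pair(e, e)), a))   [R2 at 1]
3. q(pair(q(pair(e, e)), a))  →  a   [R6 at ε]

a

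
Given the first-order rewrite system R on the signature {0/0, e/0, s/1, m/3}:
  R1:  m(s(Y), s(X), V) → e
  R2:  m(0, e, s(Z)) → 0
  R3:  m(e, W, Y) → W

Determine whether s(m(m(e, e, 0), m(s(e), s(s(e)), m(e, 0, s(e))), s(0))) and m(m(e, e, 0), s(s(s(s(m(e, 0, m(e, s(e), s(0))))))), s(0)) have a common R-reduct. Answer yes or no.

no — NF(t₁) = s(e), NF(t₂) = s(s(s(s(0))))

Reduce t₁ = s(m(m(e, e, 0), m(s(e), s(s(e)), m(e, 0, s(e))), s(0))):
1. s(m(m(e, e, 0), m(s(e), s(s(e)), m(e, 0, s(e))), s(0)))  →  s(m(e, m(s(e), s(s(e)), m(e, 0, s(e))), s(0)))   [R3 at 1.1]
2. s(m(e, m(s(e), s(s(e)), m(e, 0, s(e))), s(0)))  →  s(m(s(e), s(s(e)), m(e, 0, s(e))))   [R3 at 1]
3. s(m(s(e), s(s(e)), m(e, 0, s(e))))  →  s(e)   [R1 at 1]

Reduce t₂ = m(m(e, e, 0), s(s(s(s(m(e, 0, m(e, s(e), s(0))))))), s(0)):
1. m(m(e, e, 0), s(s(s(s(m(e, 0, m(e, s(e), s(0))))))), s(0))  →  m(e, s(s(s(s(m(e, 0, m(e, s(e), s(0))))))), s(0))   [R3 at 1]
2. m(e, s(s(s(s(m(e, 0, m(e, s(e), s(0))))))), s(0))  →  s(s(s(s(m(e, 0, m(e, s(e), s(0)))))))   [R3 at ε]
3. s(s(s(s(m(e, 0, m(e, s(e), s(0)))))))  →  s(s(s(s(0))))   [R3 at 1.1.1.1]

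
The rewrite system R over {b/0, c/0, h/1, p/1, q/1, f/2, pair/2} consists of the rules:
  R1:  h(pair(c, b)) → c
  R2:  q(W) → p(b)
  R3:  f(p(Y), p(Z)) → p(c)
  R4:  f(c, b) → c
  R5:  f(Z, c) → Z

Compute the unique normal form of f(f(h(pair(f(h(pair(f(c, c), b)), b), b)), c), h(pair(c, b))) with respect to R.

1. f(f(h(pair(f(h(pair(f(c, c), b)), b), b)), c), h(pair(c, b)))  →  f(h(pair(f(h(pair(f(c, c), b)), b), b)), h(pair(c, b)))   [R5 at 1]
2. f(h(pair(f(h(pair(f(c, c), b)), b), b)), h(pair(c, b)))  →  f(h(pair(f(h(pair(c, b)), b), b)), h(pair(c, b)))   [R5 at 1.1.1.1.1.1]
3. f(h(pair(f(h(pair(c, b)), b), b)), h(pair(c, b)))  →  f(h(pair(f(c, b), b)), h(pair(c, b)))   [R1 at 1.1.1.1]
4. f(h(pair(f(c, b), b)), h(pair(c, b)))  →  f(h(pair(c, b)), h(pair(c, b)))   [R4 at 1.1.1]
5. f(h(pair(c, b)), h(pair(c, b)))  →  f(c, h(pair(c, b)))   [R1 at 1]
6. f(c, h(pair(c, b)))  →  f(c, c)   [R1 at 2]
7. f(c, c)  →  c   [R5 at ε]

c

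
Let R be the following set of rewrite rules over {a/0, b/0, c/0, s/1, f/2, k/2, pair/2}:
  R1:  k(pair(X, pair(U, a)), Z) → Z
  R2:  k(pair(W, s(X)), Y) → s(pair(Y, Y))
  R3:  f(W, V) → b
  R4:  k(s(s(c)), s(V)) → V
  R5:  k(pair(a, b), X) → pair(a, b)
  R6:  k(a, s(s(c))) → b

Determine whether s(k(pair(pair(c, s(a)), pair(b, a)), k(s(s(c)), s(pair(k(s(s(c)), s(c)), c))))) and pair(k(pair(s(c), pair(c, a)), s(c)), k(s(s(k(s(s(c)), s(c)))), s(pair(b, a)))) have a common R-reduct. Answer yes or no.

Reduce t₁ = s(k(pair(pair(c, s(a)), pair(b, a)), k(s(s(c)), s(pair(k(s(s(c)), s(c)), c))))):
1. s(k(pair(pair(c, s(a)), pair(b, a)), k(s(s(c)), s(pair(k(s(s(c)), s(c)), c)))))  →  s(k(s(s(c)), s(pair(k(s(s(c)), s(c)), c))))   [R1 at 1]
2. s(k(s(s(c)), s(pair(k(s(s(c)), s(c)), c))))  →  s(pair(k(s(s(c)), s(c)), c))   [R4 at 1]
3. s(pair(k(s(s(c)), s(c)), c))  →  s(pair(c, c))   [R4 at 1.1]

Reduce t₂ = pair(k(pair(s(c), pair(c, a)), s(c)), k(s(s(k(s(s(c)), s(c)))), s(pair(b, a)))):
1. pair(k(pair(s(c), pair(c, a)), s(c)), k(s(s(k(s(s(c)), s(c)))), s(pair(b, a))))  →  pair(s(c), k(s(s(k(s(s(c)), s(c)))), s(pair(b, a))))   [R1 at 1]
2. pair(s(c), k(s(s(k(s(s(c)), s(c)))), s(pair(b, a))))  →  pair(s(c), k(s(s(c)), s(pair(b, a))))   [R4 at 2.1.1.1]
3. pair(s(c), k(s(s(c)), s(pair(b, a))))  →  pair(s(c), pair(b, a))   [R4 at 2]

no — NF(t₁) = s(pair(c, c)), NF(t₂) = pair(s(c), pair(b, a))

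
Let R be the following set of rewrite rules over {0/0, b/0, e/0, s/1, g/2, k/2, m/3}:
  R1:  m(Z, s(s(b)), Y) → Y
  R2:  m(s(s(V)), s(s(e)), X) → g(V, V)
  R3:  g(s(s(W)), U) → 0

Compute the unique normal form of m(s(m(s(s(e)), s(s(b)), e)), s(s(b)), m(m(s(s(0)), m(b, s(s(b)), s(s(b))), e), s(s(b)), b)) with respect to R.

1. m(s(m(s(s(e)), s(s(b)), e)), s(s(b)), m(m(s(s(0)), m(b, s(s(b)), s(s(b))), e), s(s(b)), b))  →  m(m(s(s(0)), m(b, s(s(b)), s(s(b))), e), s(s(b)), b)   [R1 at ε]
2. m(m(s(s(0)), m(b, s(s(b)), s(s(b))), e), s(s(b)), b)  →  b   [R1 at ε]

b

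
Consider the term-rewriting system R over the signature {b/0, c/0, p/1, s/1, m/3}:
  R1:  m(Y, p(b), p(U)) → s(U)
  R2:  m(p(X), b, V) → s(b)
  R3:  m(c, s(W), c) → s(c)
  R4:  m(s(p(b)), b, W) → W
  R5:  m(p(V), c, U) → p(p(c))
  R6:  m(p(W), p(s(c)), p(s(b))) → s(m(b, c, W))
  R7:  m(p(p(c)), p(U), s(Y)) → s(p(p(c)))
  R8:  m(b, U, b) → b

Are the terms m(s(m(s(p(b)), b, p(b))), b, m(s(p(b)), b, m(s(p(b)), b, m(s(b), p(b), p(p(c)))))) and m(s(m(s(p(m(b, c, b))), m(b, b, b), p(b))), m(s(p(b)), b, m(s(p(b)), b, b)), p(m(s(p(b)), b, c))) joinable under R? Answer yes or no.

no — NF(t₁) = s(p(c)), NF(t₂) = p(c)

Reduce t₁ = m(s(m(s(p(b)), b, p(b))), b, m(s(p(b)), b, m(s(p(b)), b, m(s(b), p(b), p(p(c)))))):
1. m(s(m(s(p(b)), b, p(b))), b, m(s(p(b)), b, m(s(p(b)), b, m(s(b), p(b), p(p(c))))))  →  m(s(p(b)), b, m(s(p(b)), b, m(s(p(b)), b, m(s(b), p(b), p(p(c))))))   [R4 at 1.1]
2. m(s(p(b)), b, m(s(p(b)), b, m(s(p(b)), b, m(s(b), p(b), p(p(c))))))  →  m(s(p(b)), b, m(s(p(b)), b, m(s(b), p(b), p(p(c)))))   [R4 at ε]
3. m(s(p(b)), b, m(s(p(b)), b, m(s(b), p(b), p(p(c)))))  →  m(s(p(b)), b, m(s(b), p(b), p(p(c))))   [R4 at ε]
4. m(s(p(b)), b, m(s(b), p(b), p(p(c))))  →  m(s(b), p(b), p(p(c)))   [R4 at ε]
5. m(s(b), p(b), p(p(c)))  →  s(p(c))   [R1 at ε]

Reduce t₂ = m(s(m(s(p(m(b, c, b))), m(b, b, b), p(b))), m(s(p(b)), b, m(s(p(b)), b, b)), p(m(s(p(b)), b, c))):
1. m(s(m(s(p(m(b, c, b))), m(b, b, b), p(b))), m(s(p(b)), b, m(s(p(b)), b, b)), p(m(s(p(b)), b, c)))  →  m(s(m(s(p(b)), m(b, b, b), p(b))), m(s(p(b)), b, m(s(p(b)), b, b)), p(m(s(p(b)), b, c)))   [R8 at 1.1.1.1.1]
2. m(s(m(s(p(b)), m(b, b, b), p(b))), m(s(p(b)), b, m(s(p(b)), b, b)), p(m(s(p(b)), b, c)))  →  m(s(m(s(p(b)), b, p(b))), m(s(p(b)), b, m(s(p(b)), b, b)), p(m(s(p(b)), b, c)))   [R8 at 1.1.2]
3. m(s(m(s(p(b)), b, p(b))), m(s(p(b)), b, m(s(p(b)), b, b)), p(m(s(p(b)), b, c)))  →  m(s(p(b)), m(s(p(b)), b, m(s(p(b)), b, b)), p(m(s(p(b)), b, c)))   [R4 at 1.1]
4. m(s(p(b)), m(s(p(b)), b, m(s(p(b)), b, b)), p(m(s(p(b)), b, c)))  →  m(s(p(b)), m(s(p(b)), b, b), p(m(s(p(b)), b, c)))   [R4 at 2]
5. m(s(p(b)), m(s(p(b)), b, b), p(m(s(p(b)), b, c)))  →  m(s(p(b)), b, p(m(s(p(b)), b, c)))   [R4 at 2]
6. m(s(p(b)), b, p(m(s(p(b)), b, c)))  →  p(m(s(p(b)), b, c))   [R4 at ε]
7. p(m(s(p(b)), b, c))  →  p(c)   [R4 at 1]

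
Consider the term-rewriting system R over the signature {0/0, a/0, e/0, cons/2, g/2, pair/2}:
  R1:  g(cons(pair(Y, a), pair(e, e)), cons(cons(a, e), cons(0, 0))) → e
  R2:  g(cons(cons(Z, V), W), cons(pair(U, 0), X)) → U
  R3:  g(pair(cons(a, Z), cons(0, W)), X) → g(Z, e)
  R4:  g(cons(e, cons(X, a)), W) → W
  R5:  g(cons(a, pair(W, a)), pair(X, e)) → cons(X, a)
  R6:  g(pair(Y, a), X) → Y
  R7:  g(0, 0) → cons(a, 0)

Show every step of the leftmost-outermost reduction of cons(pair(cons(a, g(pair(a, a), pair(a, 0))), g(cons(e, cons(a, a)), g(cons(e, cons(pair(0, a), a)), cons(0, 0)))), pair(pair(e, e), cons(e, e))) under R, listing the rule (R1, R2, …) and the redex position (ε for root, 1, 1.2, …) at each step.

cons(pair(cons(a, a), cons(0, 0)), pair(pair(e, e), cons(e, e)))

1. cons(pair(cons(a, g(pair(a, a), pair(a, 0))), g(cons(e, cons(a, a)), g(cons(e, cons(pair(0, a), a)), cons(0, 0)))), pair(pair(e, e), cons(e, e)))  →  cons(pair(cons(a, a), g(cons(e, cons(a, a)), g(cons(e, cons(pair(0, a), a)), cons(0, 0)))), pair(pair(e, e), cons(e, e)))   [R6 at 1.1.2]
2. cons(pair(cons(a, a), g(cons(e, cons(a, a)), g(cons(e, cons(pair(0, a), a)), cons(0, 0)))), pair(pair(e, e), cons(e, e)))  →  cons(pair(cons(a, a), g(cons(e, cons(pair(0, a), a)), cons(0, 0))), pair(pair(e, e), cons(e, e)))   [R4 at 1.2]
3. cons(pair(cons(a, a), g(cons(e, cons(pair(0, a), a)), cons(0, 0))), pair(pair(e, e), cons(e, e)))  →  cons(pair(cons(a, a), cons(0, 0)), pair(pair(e, e), cons(e, e)))   [R4 at 1.2]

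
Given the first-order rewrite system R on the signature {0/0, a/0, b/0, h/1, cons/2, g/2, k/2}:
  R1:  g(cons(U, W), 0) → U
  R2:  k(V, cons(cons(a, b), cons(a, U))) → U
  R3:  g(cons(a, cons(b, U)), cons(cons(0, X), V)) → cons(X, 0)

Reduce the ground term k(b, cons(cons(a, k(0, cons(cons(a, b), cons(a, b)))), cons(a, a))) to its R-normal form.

a

1. k(b, cons(cons(a, k(0, cons(cons(a, b), cons(a, b)))), cons(a, a)))  →  k(b, cons(cons(a, b), cons(a, a)))   [R2 at 2.1.2]
2. k(b, cons(cons(a, b), cons(a, a)))  →  a   [R2 at ε]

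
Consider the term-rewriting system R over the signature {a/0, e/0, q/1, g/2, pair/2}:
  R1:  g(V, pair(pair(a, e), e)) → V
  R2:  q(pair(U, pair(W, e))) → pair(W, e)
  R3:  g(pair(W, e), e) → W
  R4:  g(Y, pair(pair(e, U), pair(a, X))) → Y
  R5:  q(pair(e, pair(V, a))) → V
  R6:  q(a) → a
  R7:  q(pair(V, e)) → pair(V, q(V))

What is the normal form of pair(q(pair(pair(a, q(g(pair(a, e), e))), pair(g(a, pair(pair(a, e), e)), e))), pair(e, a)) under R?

pair(pair(a, e), pair(e, a))

1. pair(q(pair(pair(a, q(g(pair(a, e), e))), pair(g(a, pair(pair(a, e), e)), e))), pair(e, a))  →  pair(pair(g(a, pair(pair(a, e), e)), e), pair(e, a))   [R2 at 1]
2. pair(pair(g(a, pair(pair(a, e), e)), e), pair(e, a))  →  pair(pair(a, e), pair(e, a))   [R1 at 1.1]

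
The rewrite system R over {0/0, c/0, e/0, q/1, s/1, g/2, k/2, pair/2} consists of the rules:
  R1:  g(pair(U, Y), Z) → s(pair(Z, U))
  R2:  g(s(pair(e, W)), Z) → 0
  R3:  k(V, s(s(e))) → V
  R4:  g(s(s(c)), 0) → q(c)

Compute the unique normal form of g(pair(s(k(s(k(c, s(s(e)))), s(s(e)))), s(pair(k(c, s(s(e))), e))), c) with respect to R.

s(pair(c, s(s(c))))

1. g(pair(s(k(s(k(c, s(s(e)))), s(s(e)))), s(pair(k(c, s(s(e))), e))), c)  →  s(pair(c, s(k(s(k(c, s(s(e)))), s(s(e))))))   [R1 at ε]
2. s(pair(c, s(k(s(k(c, s(s(e)))), s(s(e))))))  →  s(pair(c, s(s(k(c, s(s(e)))))))   [R3 at 1.2.1]
3. s(pair(c, s(s(k(c, s(s(e)))))))  →  s(pair(c, s(s(c))))   [R3 at 1.2.1.1]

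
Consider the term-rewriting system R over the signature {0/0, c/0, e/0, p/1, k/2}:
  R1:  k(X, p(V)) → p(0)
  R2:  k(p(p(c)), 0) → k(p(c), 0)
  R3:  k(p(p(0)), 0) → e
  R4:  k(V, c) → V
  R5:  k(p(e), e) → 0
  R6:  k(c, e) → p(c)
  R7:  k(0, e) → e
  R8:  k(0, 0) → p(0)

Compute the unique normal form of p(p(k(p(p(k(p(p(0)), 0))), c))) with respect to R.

p(p(p(p(e))))

1. p(p(k(p(p(k(p(p(0)), 0))), c)))  →  p(p(p(p(k(p(p(0)), 0)))))   [R4 at 1.1]
2. p(p(p(p(k(p(p(0)), 0)))))  →  p(p(p(p(e))))   [R3 at 1.1.1.1]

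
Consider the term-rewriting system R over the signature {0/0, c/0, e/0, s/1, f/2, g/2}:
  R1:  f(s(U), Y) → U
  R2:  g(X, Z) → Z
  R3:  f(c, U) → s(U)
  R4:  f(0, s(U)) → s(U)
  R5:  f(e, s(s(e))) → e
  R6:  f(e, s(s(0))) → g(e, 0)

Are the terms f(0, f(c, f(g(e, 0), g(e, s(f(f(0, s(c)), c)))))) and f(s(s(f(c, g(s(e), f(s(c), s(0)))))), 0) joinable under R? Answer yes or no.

yes — NF(t₁) = s(s(c)), NF(t₂) = s(s(c))

Reduce t₁ = f(0, f(c, f(g(e, 0), g(e, s(f(f(0, s(c)), c)))))):
1. f(0, f(c, f(g(e, 0), g(e, s(f(f(0, s(c)), c))))))  →  f(0, s(f(g(e, 0), g(e, s(f(f(0, s(c)), c))))))   [R3 at 2]
2. f(0, s(f(g(e, 0), g(e, s(f(f(0, s(c)), c))))))  →  s(f(g(e, 0), g(e, s(f(f(0, s(c)), c)))))   [R4 at ε]
3. s(f(g(e, 0), g(e, s(f(f(0, s(c)), c)))))  →  s(f(0, g(e, s(f(f(0, s(c)), c)))))   [R2 at 1.1]
4. s(f(0, g(e, s(f(f(0, s(c)), c)))))  →  s(f(0, s(f(f(0, s(c)), c))))   [R2 at 1.2]
5. s(f(0, s(f(f(0, s(c)), c))))  →  s(s(f(f(0, s(c)), c)))   [R4 at 1]
6. s(s(f(f(0, s(c)), c)))  →  s(s(f(s(c), c)))   [R4 at 1.1.1]
7. s(s(f(s(c), c)))  →  s(s(c))   [R1 at 1.1]

Reduce t₂ = f(s(s(f(c, g(s(e), f(s(c), s(0)))))), 0):
1. f(s(s(f(c, g(s(e), f(s(c), s(0)))))), 0)  →  s(f(c, g(s(e), f(s(c), s(0)))))   [R1 at ε]
2. s(f(c, g(s(e), f(s(c), s(0)))))  →  s(s(g(s(e), f(s(c), s(0)))))   [R3 at 1]
3. s(s(g(s(e), f(s(c), s(0)))))  →  s(s(f(s(c), s(0))))   [R2 at 1.1]
4. s(s(f(s(c), s(0))))  →  s(s(c))   [R1 at 1.1]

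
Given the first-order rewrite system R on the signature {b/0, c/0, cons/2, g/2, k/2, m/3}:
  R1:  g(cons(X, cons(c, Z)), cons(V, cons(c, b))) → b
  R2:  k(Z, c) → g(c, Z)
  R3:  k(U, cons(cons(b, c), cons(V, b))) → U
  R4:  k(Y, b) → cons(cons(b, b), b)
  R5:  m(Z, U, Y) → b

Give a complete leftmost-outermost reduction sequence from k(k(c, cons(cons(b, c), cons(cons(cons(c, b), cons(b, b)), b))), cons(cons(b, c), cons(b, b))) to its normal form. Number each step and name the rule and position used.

1. k(k(c, cons(cons(b, c), cons(cons(cons(c, b), cons(b, b)), b))), cons(cons(b, c), cons(b, b)))  →  k(c, cons(cons(b, c), cons(cons(cons(c, b), cons(b, b)), b)))   [R3 at ε]
2. k(c, cons(cons(b, c), cons(cons(cons(c, b), cons(b, b)), b)))  →  c   [R3 at ε]

c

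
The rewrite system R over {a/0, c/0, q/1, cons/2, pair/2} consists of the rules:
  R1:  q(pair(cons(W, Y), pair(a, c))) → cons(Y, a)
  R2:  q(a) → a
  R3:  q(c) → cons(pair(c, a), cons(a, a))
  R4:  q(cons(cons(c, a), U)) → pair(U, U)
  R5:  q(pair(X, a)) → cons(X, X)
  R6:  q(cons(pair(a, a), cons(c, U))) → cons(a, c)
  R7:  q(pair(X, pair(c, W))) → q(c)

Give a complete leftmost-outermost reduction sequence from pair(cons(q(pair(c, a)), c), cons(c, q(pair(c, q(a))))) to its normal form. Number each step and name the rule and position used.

pair(cons(cons(c, c), c), cons(c, cons(c, c)))

1. pair(cons(q(pair(c, a)), c), cons(c, q(pair(c, q(a)))))  →  pair(cons(cons(c, c), c), cons(c, q(pair(c, q(a)))))   [R5 at 1.1]
2. pair(cons(cons(c, c), c), cons(c, q(pair(c, q(a)))))  →  pair(cons(cons(c, c), c), cons(c, q(pair(c, a))))   [R2 at 2.2.1.2]
3. pair(cons(cons(c, c), c), cons(c, q(pair(c, a))))  →  pair(cons(cons(c, c), c), cons(c, cons(c, c)))   [R5 at 2.2]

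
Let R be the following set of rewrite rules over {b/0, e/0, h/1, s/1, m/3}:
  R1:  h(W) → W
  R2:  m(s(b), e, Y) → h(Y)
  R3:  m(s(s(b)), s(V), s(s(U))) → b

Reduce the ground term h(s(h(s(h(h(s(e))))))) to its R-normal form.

s(s(s(e)))

1. h(s(h(s(h(h(s(e)))))))  →  s(h(s(h(h(s(e))))))   [R1 at ε]
2. s(h(s(h(h(s(e))))))  →  s(s(h(h(s(e)))))   [R1 at 1]
3. s(s(h(h(s(e)))))  →  s(s(h(s(e))))   [R1 at 1.1]
4. s(s(h(s(e))))  →  s(s(s(e)))   [R1 at 1.1]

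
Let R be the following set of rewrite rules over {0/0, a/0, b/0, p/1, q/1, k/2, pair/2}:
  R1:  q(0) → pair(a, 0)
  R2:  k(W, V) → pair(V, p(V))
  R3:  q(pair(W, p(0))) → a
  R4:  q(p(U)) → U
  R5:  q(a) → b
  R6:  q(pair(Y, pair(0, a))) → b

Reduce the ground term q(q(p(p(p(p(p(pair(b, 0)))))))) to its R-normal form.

1. q(q(p(p(p(p(p(pair(b, 0))))))))  →  q(p(p(p(p(pair(b, 0))))))   [R4 at 1]
2. q(p(p(p(p(pair(b, 0))))))  →  p(p(p(pair(b, 0))))   [R4 at ε]

p(p(p(pair(b, 0))))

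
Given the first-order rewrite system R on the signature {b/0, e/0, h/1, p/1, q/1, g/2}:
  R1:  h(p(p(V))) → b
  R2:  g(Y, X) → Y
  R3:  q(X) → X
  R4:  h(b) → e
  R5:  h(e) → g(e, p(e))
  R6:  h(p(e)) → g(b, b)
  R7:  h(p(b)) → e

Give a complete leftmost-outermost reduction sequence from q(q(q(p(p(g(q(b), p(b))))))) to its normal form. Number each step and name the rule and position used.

1. q(q(q(p(p(g(q(b), p(b)))))))  →  q(q(p(p(g(q(b), p(b))))))   [R3 at ε]
2. q(q(p(p(g(q(b), p(b))))))  →  q(p(p(g(q(b), p(b)))))   [R3 at ε]
3. q(p(p(g(q(b), p(b)))))  →  p(p(g(q(b), p(b))))   [R3 at ε]
4. p(p(g(q(b), p(b))))  →  p(p(q(b)))   [R2 at 1.1]
5. p(p(q(b)))  →  p(p(b))   [R3 at 1.1]

p(p(b))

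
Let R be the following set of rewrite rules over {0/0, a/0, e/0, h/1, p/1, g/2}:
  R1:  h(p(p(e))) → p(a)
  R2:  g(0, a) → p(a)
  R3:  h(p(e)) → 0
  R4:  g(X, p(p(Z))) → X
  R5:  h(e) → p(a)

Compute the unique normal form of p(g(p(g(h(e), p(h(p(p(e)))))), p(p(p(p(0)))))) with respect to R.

1. p(g(p(g(h(e), p(h(p(p(e)))))), p(p(p(p(0))))))  →  p(p(g(h(e), p(h(p(p(e)))))))   [R4 at 1]
2. p(p(g(h(e), p(h(p(p(e)))))))  →  p(p(g(p(a), p(h(p(p(e)))))))   [R5 at 1.1.1]
3. p(p(g(p(a), p(h(p(p(e)))))))  →  p(p(g(p(a), p(p(a)))))   [R1 at 1.1.2.1]
4. p(p(g(p(a), p(p(a)))))  →  p(p(p(a)))   [R4 at 1.1]

p(p(p(a)))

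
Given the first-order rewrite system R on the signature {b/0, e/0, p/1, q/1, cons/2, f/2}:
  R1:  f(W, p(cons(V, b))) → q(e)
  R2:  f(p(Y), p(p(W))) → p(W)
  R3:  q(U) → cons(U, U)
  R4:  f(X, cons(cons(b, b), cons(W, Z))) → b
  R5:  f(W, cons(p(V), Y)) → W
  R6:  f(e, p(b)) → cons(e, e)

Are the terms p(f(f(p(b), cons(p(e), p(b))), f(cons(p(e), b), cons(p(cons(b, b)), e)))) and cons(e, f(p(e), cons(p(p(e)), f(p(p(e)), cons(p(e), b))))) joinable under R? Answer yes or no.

no — NF(t₁) = p(p(b)), NF(t₂) = cons(e, p(e))

Reduce t₁ = p(f(f(p(b), cons(p(e), p(b))), f(cons(p(e), b), cons(p(cons(b, b)), e)))):
1. p(f(f(p(b), cons(p(e), p(b))), f(cons(p(e), b), cons(p(cons(b, b)), e))))  →  p(f(p(b), f(cons(p(e), b), cons(p(cons(b, b)), e))))   [R5 at 1.1]
2. p(f(p(b), f(cons(p(e), b), cons(p(cons(b, b)), e))))  →  p(f(p(b), cons(p(e), b)))   [R5 at 1.2]
3. p(f(p(b), cons(p(e), b)))  →  p(p(b))   [R5 at 1]

Reduce t₂ = cons(e, f(p(e), cons(p(p(e)), f(p(p(e)), cons(p(e), b))))):
1. cons(e, f(p(e), cons(p(p(e)), f(p(p(e)), cons(p(e), b)))))  →  cons(e, p(e))   [R5 at 2]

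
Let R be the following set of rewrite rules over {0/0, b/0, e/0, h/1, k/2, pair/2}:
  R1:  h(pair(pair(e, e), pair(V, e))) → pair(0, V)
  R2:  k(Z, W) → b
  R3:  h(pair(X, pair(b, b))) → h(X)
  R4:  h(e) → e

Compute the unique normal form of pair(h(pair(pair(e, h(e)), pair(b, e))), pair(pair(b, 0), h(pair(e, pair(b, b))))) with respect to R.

pair(pair(0, b), pair(pair(b, 0), e))

1. pair(h(pair(pair(e, h(e)), pair(b, e))), pair(pair(b, 0), h(pair(e, pair(b, b)))))  →  pair(h(pair(pair(e, e), pair(b, e))), pair(pair(b, 0), h(pair(e, pair(b, b)))))   [R4 at 1.1.1.2]
2. pair(h(pair(pair(e, e), pair(b, e))), pair(pair(b, 0), h(pair(e, pair(b, b)))))  →  pair(pair(0, b), pair(pair(b, 0), h(pair(e, pair(b, b)))))   [R1 at 1]
3. pair(pair(0, b), pair(pair(b, 0), h(pair(e, pair(b, b)))))  →  pair(pair(0, b), pair(pair(b, 0), h(e)))   [R3 at 2.2]
4. pair(pair(0, b), pair(pair(b, 0), h(e)))  →  pair(pair(0, b), pair(pair(b, 0), e))   [R4 at 2.2]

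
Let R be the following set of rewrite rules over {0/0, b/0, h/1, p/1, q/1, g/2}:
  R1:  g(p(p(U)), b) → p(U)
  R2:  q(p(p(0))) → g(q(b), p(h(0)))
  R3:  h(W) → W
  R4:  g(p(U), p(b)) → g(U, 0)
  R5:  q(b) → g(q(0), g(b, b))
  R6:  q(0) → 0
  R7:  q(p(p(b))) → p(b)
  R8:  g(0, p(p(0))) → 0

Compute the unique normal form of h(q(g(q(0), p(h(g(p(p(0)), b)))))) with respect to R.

1. h(q(g(q(0), p(h(g(p(p(0)), b))))))  →  q(g(q(0), p(h(g(p(p(0)), b)))))   [R3 at ε]
2. q(g(q(0), p(h(g(p(p(0)), b)))))  →  q(g(0, p(h(g(p(p(0)), b)))))   [R6 at 1.1]
3. q(g(0, p(h(g(p(p(0)), b)))))  →  q(g(0, p(g(p(p(0)), b))))   [R3 at 1.2.1]
4. q(g(0, p(g(p(p(0)), b))))  →  q(g(0, p(p(0))))   [R1 at 1.2.1]
5. q(g(0, p(p(0))))  →  q(0)   [R8 at 1]
6. q(0)  →  0   [R6 at ε]

0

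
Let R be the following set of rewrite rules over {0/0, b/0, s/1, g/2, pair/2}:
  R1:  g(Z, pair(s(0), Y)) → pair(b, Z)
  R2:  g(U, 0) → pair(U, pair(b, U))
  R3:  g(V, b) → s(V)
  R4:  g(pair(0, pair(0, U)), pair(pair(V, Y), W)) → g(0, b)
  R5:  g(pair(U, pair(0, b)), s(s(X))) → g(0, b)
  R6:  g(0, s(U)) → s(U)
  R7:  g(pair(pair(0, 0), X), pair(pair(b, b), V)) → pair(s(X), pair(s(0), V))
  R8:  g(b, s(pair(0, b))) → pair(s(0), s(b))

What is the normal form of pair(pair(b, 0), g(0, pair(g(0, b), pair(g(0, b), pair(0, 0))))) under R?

pair(pair(b, 0), pair(b, 0))

1. pair(pair(b, 0), g(0, pair(g(0, b), pair(g(0, b), pair(0, 0)))))  →  pair(pair(b, 0), g(0, pair(s(0), pair(g(0, b), pair(0, 0)))))   [R3 at 2.2.1]
2. pair(pair(b, 0), g(0, pair(s(0), pair(g(0, b), pair(0, 0)))))  →  pair(pair(b, 0), pair(b, 0))   [R1 at 2]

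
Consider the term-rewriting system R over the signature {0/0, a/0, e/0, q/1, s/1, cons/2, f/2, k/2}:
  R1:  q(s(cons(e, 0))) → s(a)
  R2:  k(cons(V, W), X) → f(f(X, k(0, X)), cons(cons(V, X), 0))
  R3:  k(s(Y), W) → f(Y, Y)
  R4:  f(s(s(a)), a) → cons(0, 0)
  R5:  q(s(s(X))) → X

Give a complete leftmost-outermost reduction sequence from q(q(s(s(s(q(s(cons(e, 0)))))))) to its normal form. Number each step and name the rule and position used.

1. q(q(s(s(s(q(s(cons(e, 0))))))))  →  q(s(q(s(cons(e, 0)))))   [R5 at 1]
2. q(s(q(s(cons(e, 0)))))  →  q(s(s(a)))   [R1 at 1.1]
3. q(s(s(a)))  →  a   [R5 at ε]

a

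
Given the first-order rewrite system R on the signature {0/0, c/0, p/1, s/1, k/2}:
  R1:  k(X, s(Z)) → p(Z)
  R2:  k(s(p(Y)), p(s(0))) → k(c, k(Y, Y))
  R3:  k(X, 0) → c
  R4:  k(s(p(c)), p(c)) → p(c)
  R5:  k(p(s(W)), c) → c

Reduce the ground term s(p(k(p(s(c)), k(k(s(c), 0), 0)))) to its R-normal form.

1. s(p(k(p(s(c)), k(k(s(c), 0), 0))))  →  s(p(k(p(s(c)), c)))   [R3 at 1.1.2]
2. s(p(k(p(s(c)), c)))  →  s(p(c))   [R5 at 1.1]

s(p(c))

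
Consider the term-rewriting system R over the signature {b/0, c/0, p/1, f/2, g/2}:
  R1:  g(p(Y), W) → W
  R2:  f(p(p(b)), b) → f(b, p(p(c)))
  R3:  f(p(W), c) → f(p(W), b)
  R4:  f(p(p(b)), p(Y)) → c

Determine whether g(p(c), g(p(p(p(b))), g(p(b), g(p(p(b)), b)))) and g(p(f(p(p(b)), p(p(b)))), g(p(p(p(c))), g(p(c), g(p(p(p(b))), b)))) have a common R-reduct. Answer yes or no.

Reduce t₁ = g(p(c), g(p(p(p(b))), g(p(b), g(p(p(b)), b)))):
1. g(p(c), g(p(p(p(b))), g(p(b), g(p(p(b)), b))))  →  g(p(p(p(b))), g(p(b), g(p(p(b)), b)))   [R1 at ε]
2. g(p(p(p(b))), g(p(b), g(p(p(b)), b)))  →  g(p(b), g(p(p(b)), b))   [R1 at ε]
3. g(p(b), g(p(p(b)), b))  →  g(p(p(b)), b)   [R1 at ε]
4. g(p(p(b)), b)  →  b   [R1 at ε]

Reduce t₂ = g(p(f(p(p(b)), p(p(b)))), g(p(p(p(c))), g(p(c), g(p(p(p(b))), b)))):
1. g(p(f(p(p(b)), p(p(b)))), g(p(p(p(c))), g(p(c), g(p(p(p(b))), b))))  →  g(p(p(p(c))), g(p(c), g(p(p(p(b))), b)))   [R1 at ε]
2. g(p(p(p(c))), g(p(c), g(p(p(p(b))), b)))  →  g(p(c), g(p(p(p(b))), b))   [R1 at ε]
3. g(p(c), g(p(p(p(b))), b))  →  g(p(p(p(b))), b)   [R1 at ε]
4. g(p(p(p(b))), b)  →  b   [R1 at ε]

yes — NF(t₁) = b, NF(t₂) = b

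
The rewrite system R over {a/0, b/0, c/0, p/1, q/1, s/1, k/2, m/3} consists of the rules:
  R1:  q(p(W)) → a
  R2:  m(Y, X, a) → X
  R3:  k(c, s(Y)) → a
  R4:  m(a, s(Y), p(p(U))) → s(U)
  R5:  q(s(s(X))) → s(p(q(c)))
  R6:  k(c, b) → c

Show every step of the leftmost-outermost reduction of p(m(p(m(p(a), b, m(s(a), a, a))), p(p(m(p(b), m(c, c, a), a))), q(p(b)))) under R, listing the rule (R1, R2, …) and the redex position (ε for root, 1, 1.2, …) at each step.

1. p(m(p(m(p(a), b, m(s(a), a, a))), p(p(m(p(b), m(c, c, a), a))), q(p(b))))  →  p(m(p(m(p(a), b, a)), p(p(m(p(b), m(c, c, a), a))), q(p(b))))   [R2 at 1.1.1.3]
2. p(m(p(m(p(a), b, a)), p(p(m(p(b), m(c, c, a), a))), q(p(b))))  →  p(m(p(b), p(p(m(p(b), m(c, c, a), a))), q(p(b))))   [R2 at 1.1.1]
3. p(m(p(b), p(p(m(p(b), m(c, c, a), a))), q(p(b))))  →  p(m(p(b), p(p(m(c, c, a))), q(p(b))))   [R2 at 1.2.1.1]
4. p(m(p(b), p(p(m(c, c, a))), q(p(b))))  →  p(m(p(b), p(p(c)), q(p(b))))   [R2 at 1.2.1.1]
5. p(m(p(b), p(p(c)), q(p(b))))  →  p(m(p(b), p(p(c)), a))   [R1 at 1.3]
6. p(m(p(b), p(p(c)), a))  →  p(p(p(c)))   [R2 at 1]

p(p(p(c)))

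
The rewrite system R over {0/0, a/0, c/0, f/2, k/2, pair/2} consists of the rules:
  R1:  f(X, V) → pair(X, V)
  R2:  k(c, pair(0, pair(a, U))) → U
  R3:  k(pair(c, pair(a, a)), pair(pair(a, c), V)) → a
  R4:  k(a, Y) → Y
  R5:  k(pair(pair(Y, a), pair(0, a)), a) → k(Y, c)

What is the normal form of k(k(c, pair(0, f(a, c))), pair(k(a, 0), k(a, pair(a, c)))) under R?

c

1. k(k(c, pair(0, f(a, c))), pair(k(a, 0), k(a, pair(a, c))))  →  k(k(c, pair(0, pair(a, c))), pair(k(a, 0), k(a, pair(a, c))))   [R1 at 1.2.2]
2. k(k(c, pair(0, pair(a, c))), pair(k(a, 0), k(a, pair(a, c))))  →  k(c, pair(k(a, 0), k(a, pair(a, c))))   [R2 at 1]
3. k(c, pair(k(a, 0), k(a, pair(a, c))))  →  k(c, pair(0, k(a, pair(a, c))))   [R4 at 2.1]
4. k(c, pair(0, k(a, pair(a, c))))  →  k(c, pair(0, pair(a, c)))   [R4 at 2.2]
5. k(c, pair(0, pair(a, c)))  →  c   [R2 at ε]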